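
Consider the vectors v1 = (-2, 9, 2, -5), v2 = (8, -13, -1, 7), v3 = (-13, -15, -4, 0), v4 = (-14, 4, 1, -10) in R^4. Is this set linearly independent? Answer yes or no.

Form the matrix with these vectors as rows and row reduce.
R2 ← R2 + (4)·R1: [0, 23, 7, -13]
R3 ← R3 − (13/2)·R1: [0, -147/2, -17, 65/2]
R4 ← R4 − (7)·R1: [0, -59, -13, 25]
R3 ← R3 + (147/46)·R2: [0, 0, 247/46, -208/23]
R4 ← R4 + (59/23)·R2: [0, 0, 114/23, -192/23]
R4 ← R4 − (12/13)·R3: [0, 0, 0, 0]
3 nonzero rows, so the 4 vectors span a space of dimension 3.
Since 3 < 4, the vectors are linearly dependent.

no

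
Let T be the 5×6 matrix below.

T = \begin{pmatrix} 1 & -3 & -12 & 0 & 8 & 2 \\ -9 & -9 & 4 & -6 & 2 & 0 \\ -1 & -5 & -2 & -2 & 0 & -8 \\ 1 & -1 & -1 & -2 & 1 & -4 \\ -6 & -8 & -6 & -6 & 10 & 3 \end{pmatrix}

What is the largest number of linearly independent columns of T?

Row reduce to echelon form.
R2 ← R2 + (9)·R1: [0, -36, -104, -6, 74, 18]
R3 ← R3 + R1: [0, -8, -14, -2, 8, -6]
R4 ← R4 − R1: [0, 2, 11, -2, -7, -6]
R5 ← R5 + (6)·R1: [0, -26, -78, -6, 58, 15]
R3 ← R3 − (2/9)·R2: [0, 0, 82/9, -2/3, -76/9, -10]
R4 ← R4 + (1/18)·R2: [0, 0, 47/9, -7/3, -26/9, -5]
R5 ← R5 − (13/18)·R2: [0, 0, -26/9, -5/3, 41/9, 2]
R4 ← R4 − (47/82)·R3: [0, 0, 0, -80/41, 80/41, 30/41]
R5 ← R5 + (13/41)·R3: [0, 0, 0, -77/41, 77/41, -48/41]
R5 ← R5 − (77/80)·R4: [0, 0, 0, 0, 0, -15/8]
Echelon form has 5 nonzero rows, so rank(T) = 5.
The rank gives the maximum number of linearly independent columns: 5.

5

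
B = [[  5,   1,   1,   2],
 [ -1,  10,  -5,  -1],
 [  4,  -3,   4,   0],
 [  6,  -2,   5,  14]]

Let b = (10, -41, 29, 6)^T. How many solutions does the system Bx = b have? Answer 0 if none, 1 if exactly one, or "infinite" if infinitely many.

Row reduce the augmented matrix [B | b].
R2 ← R2 + (1/5)·R1: [0, 51/5, -24/5, -3/5, -39]
R3 ← R3 − (4/5)·R1: [0, -19/5, 16/5, -8/5, 21]
R4 ← R4 − (6/5)·R1: [0, -16/5, 19/5, 58/5, -6]
R3 ← R3 + (19/51)·R2: [0, 0, 24/17, -31/17, 110/17]
R4 ← R4 + (16/51)·R2: [0, 0, 39/17, 194/17, -310/17]
R4 ← R4 − (13/8)·R3: [0, 0, 0, 115/8, -115/4]
The echelon form has 4 nonzero rows, and every pivot lies in the first 4 columns, so rank(B) = rank([B|b]) = 4.
The system is consistent.
rank = 4 = number of unknowns, so the solution is unique.

1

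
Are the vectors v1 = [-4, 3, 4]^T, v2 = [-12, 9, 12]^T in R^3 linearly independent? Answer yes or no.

Form the matrix with these vectors as rows and row reduce.
R2 ← R2 − (3)·R1: [0, 0, 0]
1 nonzero row, so the 2 vectors span a space of dimension 1.
Since 1 < 2, the vectors are linearly dependent.

no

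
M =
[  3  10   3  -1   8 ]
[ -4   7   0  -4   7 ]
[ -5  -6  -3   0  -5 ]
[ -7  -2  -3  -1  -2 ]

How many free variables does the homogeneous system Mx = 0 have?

2

Row reduce to echelon form.
R2 ← R2 + (4/3)·R1: [0, 61/3, 4, -16/3, 53/3]
R3 ← R3 + (5/3)·R1: [0, 32/3, 2, -5/3, 25/3]
R4 ← R4 + (7/3)·R1: [0, 64/3, 4, -10/3, 50/3]
R3 ← R3 − (32/61)·R2: [0, 0, -6/61, 69/61, -57/61]
R4 ← R4 − (64/61)·R2: [0, 0, -12/61, 138/61, -114/61]
R4 ← R4 − (2)·R3: [0, 0, 0, 0, 0]
3 nonzero rows, so rank(M) = 3.
M has 5 columns; by rank–nullity, nullity = 5 − 3 = 2.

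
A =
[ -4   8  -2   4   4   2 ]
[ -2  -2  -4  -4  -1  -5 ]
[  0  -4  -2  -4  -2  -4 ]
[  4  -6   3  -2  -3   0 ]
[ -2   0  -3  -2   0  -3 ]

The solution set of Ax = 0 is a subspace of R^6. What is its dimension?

4

Row reduce to echelon form.
R2 ← R2 − (1/2)·R1: [0, -6, -3, -6, -3, -6]
R4 ← R4 + R1: [0, 2, 1, 2, 1, 2]
R5 ← R5 − (1/2)·R1: [0, -4, -2, -4, -2, -4]
R3 ← R3 − (2/3)·R2: [0, 0, 0, 0, 0, 0]
R4 ← R4 + (1/3)·R2: [0, 0, 0, 0, 0, 0]
R5 ← R5 − (2/3)·R2: [0, 0, 0, 0, 0, 0]
2 nonzero rows, so rank(A) = 2.
A has 6 columns; by rank–nullity, nullity = 6 − 2 = 4.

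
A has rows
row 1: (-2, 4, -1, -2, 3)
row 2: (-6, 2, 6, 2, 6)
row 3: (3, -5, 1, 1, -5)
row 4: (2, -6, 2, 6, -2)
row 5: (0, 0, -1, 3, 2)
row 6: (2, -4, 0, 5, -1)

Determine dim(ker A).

Row reduce to echelon form.
R2 ← R2 − (3)·R1: [0, -10, 9, 8, -3]
R3 ← R3 + (3/2)·R1: [0, 1, -1/2, -2, -1/2]
R4 ← R4 + R1: [0, -2, 1, 4, 1]
R6 ← R6 + R1: [0, 0, -1, 3, 2]
R3 ← R3 + (1/10)·R2: [0, 0, 2/5, -6/5, -4/5]
R4 ← R4 − (1/5)·R2: [0, 0, -4/5, 12/5, 8/5]
R4 ← R4 + (2)·R3: [0, 0, 0, 0, 0]
R5 ← R5 + (5/2)·R3: [0, 0, 0, 0, 0]
R6 ← R6 + (5/2)·R3: [0, 0, 0, 0, 0]
3 nonzero rows, so rank(A) = 3.
A has 5 columns; by rank–nullity, nullity = 5 − 3 = 2.

2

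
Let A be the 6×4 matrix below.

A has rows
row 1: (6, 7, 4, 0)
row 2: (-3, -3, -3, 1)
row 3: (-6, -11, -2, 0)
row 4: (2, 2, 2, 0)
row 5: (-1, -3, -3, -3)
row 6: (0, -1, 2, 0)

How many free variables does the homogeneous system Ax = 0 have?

Row reduce to echelon form.
R2 ← R2 + (1/2)·R1: [0, 1/2, -1, 1]
R3 ← R3 + R1: [0, -4, 2, 0]
R4 ← R4 − (1/3)·R1: [0, -1/3, 2/3, 0]
R5 ← R5 + (1/6)·R1: [0, -11/6, -7/3, -3]
R3 ← R3 + (8)·R2: [0, 0, -6, 8]
R4 ← R4 + (2/3)·R2: [0, 0, 0, 2/3]
R5 ← R5 + (11/3)·R2: [0, 0, -6, 2/3]
R6 ← R6 + (2)·R2: [0, 0, 0, 2]
R5 ← R5 − R3: [0, 0, 0, -22/3]
R5 ← R5 + (11)·R4: [0, 0, 0, 0]
R6 ← R6 − (3)·R4: [0, 0, 0, 0]
4 nonzero rows, so rank(A) = 4.
A has 4 columns; by rank–nullity, nullity = 4 − 4 = 0.

0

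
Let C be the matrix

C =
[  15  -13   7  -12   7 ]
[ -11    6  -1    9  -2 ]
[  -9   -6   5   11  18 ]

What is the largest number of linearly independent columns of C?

3

Row reduce to echelon form.
R2 ← R2 + (11/15)·R1: [0, -53/15, 62/15, 1/5, 47/15]
R3 ← R3 + (3/5)·R1: [0, -69/5, 46/5, 19/5, 111/5]
R3 ← R3 − (207/53)·R2: [0, 0, -368/53, 160/53, 528/53]
Echelon form has 3 nonzero rows, so rank(C) = 3.
The rank gives the maximum number of linearly independent columns: 3.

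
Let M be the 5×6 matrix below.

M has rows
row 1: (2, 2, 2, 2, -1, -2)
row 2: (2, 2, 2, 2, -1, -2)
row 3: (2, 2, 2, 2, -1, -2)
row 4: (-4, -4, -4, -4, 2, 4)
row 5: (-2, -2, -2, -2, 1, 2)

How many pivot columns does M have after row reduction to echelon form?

Row reduce to echelon form.
R2 ← R2 − R1: [0, 0, 0, 0, 0, 0]
R3 ← R3 − R1: [0, 0, 0, 0, 0, 0]
R4 ← R4 + (2)·R1: [0, 0, 0, 0, 0, 0]
R5 ← R5 + R1: [0, 0, 0, 0, 0, 0]
Echelon form has 1 nonzero row, so rank(M) = 1.
Each nonzero row contributes one pivot column: 1 pivot columns.

1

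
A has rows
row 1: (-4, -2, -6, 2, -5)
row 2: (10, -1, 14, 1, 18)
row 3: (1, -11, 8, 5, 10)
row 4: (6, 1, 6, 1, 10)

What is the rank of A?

Row reduce to echelon form.
R2 ← R2 + (5/2)·R1: [0, -6, -1, 6, 11/2]
R3 ← R3 + (1/4)·R1: [0, -23/2, 13/2, 11/2, 35/4]
R4 ← R4 + (3/2)·R1: [0, -2, -3, 4, 5/2]
R3 ← R3 − (23/12)·R2: [0, 0, 101/12, -6, -43/24]
R4 ← R4 − (1/3)·R2: [0, 0, -8/3, 2, 2/3]
R4 ← R4 + (32/101)·R3: [0, 0, 0, 10/101, 10/101]
Echelon form has 4 nonzero rows, so rank(A) = 4.

4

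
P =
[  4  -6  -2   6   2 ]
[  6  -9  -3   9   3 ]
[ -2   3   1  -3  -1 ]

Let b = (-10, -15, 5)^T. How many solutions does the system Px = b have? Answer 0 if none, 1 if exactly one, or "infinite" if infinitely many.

Row reduce the augmented matrix [P | b].
R2 ← R2 − (3/2)·R1: [0, 0, 0, 0, 0, 0]
R3 ← R3 + (1/2)·R1: [0, 0, 0, 0, 0, 0]
The echelon form has 1 nonzero rows, and every pivot lies in the first 5 columns, so rank(P) = rank([P|b]) = 1.
The system is consistent.
rank = 1 < 5 unknowns, so there are infinitely many solutions.

infinite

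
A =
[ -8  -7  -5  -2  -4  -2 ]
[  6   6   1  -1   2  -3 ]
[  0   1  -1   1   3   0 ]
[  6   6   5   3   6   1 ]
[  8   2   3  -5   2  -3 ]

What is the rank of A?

Row reduce to echelon form.
R2 ← R2 + (3/4)·R1: [0, 3/4, -11/4, -5/2, -1, -9/2]
R4 ← R4 + (3/4)·R1: [0, 3/4, 5/4, 3/2, 3, -1/2]
R5 ← R5 + R1: [0, -5, -2, -7, -2, -5]
R3 ← R3 − (4/3)·R2: [0, 0, 8/3, 13/3, 13/3, 6]
R4 ← R4 − R2: [0, 0, 4, 4, 4, 4]
R5 ← R5 + (20/3)·R2: [0, 0, -61/3, -71/3, -26/3, -35]
R4 ← R4 − (3/2)·R3: [0, 0, 0, -5/2, -5/2, -5]
R5 ← R5 + (61/8)·R3: [0, 0, 0, 75/8, 195/8, 43/4]
R5 ← R5 + (15/4)·R4: [0, 0, 0, 0, 15, -8]
Echelon form has 5 nonzero rows, so rank(A) = 5.

5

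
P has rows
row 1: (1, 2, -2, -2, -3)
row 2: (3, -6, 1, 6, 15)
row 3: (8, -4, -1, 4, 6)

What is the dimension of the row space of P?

Row reduce to echelon form.
R2 ← R2 − (3)·R1: [0, -12, 7, 12, 24]
R3 ← R3 − (8)·R1: [0, -20, 15, 20, 30]
R3 ← R3 − (5/3)·R2: [0, 0, 10/3, 0, -10]
Echelon form has 3 nonzero rows, so rank(P) = 3.
The row space has dimension equal to the rank: 3.

3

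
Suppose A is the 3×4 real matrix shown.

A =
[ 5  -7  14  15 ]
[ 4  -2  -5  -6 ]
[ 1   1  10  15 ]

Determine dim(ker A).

Row reduce to echelon form.
R2 ← R2 − (4/5)·R1: [0, 18/5, -81/5, -18]
R3 ← R3 − (1/5)·R1: [0, 12/5, 36/5, 12]
R3 ← R3 − (2/3)·R2: [0, 0, 18, 24]
3 nonzero rows, so rank(A) = 3.
A has 4 columns; by rank–nullity, nullity = 4 − 3 = 1.

1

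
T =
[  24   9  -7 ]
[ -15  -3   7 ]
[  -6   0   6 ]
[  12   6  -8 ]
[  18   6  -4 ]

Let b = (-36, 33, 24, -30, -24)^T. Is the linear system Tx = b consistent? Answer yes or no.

Row reduce the augmented matrix [T | b].
R2 ← R2 + (5/8)·R1: [0, 21/8, 21/8, 21/2]
R3 ← R3 + (1/4)·R1: [0, 9/4, 17/4, 15]
R4 ← R4 − (1/2)·R1: [0, 3/2, -9/2, -12]
R5 ← R5 − (3/4)·R1: [0, -3/4, 5/4, 3]
R3 ← R3 − (6/7)·R2: [0, 0, 2, 6]
R4 ← R4 − (4/7)·R2: [0, 0, -6, -18]
R5 ← R5 + (2/7)·R2: [0, 0, 2, 6]
R4 ← R4 + (3)·R3: [0, 0, 0, 0]
R5 ← R5 − R3: [0, 0, 0, 0]
The echelon form has 3 nonzero rows, and every pivot lies in the first 3 columns, so rank(T) = rank([T|b]) = 3.
The system is consistent.

yes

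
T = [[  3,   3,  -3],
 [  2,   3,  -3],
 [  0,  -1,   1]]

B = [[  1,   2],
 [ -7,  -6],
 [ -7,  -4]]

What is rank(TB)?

2

First compute TB:
[[  3,   0],
 [  2,  -2],
 [  0,   2]]
Now row reduce the product.
R2 ← R2 − (2/3)·R1: [0, -2]
R3 ← R3 + R2: [0, 0]
2 nonzero rows, so rank(TB) = 2.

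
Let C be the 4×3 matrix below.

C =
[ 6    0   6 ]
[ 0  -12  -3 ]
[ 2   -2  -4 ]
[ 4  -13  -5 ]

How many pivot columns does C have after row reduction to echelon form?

3

Row reduce to echelon form.
R3 ← R3 − (1/3)·R1: [0, -2, -6]
R4 ← R4 − (2/3)·R1: [0, -13, -9]
R3 ← R3 − (1/6)·R2: [0, 0, -11/2]
R4 ← R4 − (13/12)·R2: [0, 0, -23/4]
R4 ← R4 − (23/22)·R3: [0, 0, 0]
Echelon form has 3 nonzero rows, so rank(C) = 3.
Each nonzero row contributes one pivot column: 3 pivot columns.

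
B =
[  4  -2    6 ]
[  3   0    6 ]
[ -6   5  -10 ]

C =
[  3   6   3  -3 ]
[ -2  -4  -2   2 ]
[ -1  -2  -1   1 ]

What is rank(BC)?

1

First compute BC:
[[ 10,  20,  10, -10],
 [  3,   6,   3,  -3],
 [-18, -36, -18,  18]]
Now row reduce the product.
R2 ← R2 − (3/10)·R1: [0, 0, 0, 0]
R3 ← R3 + (9/5)·R1: [0, 0, 0, 0]
1 nonzero row, so rank(BC) = 1.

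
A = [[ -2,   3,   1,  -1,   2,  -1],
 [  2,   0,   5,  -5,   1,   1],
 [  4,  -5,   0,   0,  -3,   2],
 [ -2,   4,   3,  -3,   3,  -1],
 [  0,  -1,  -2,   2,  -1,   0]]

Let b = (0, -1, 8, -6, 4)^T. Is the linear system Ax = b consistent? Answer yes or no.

no

Row reduce the augmented matrix [A | b].
R2 ← R2 + R1: [0, 3, 6, -6, 3, 0, -1]
R3 ← R3 + (2)·R1: [0, 1, 2, -2, 1, 0, 8]
R4 ← R4 − R1: [0, 1, 2, -2, 1, 0, -6]
R3 ← R3 − (1/3)·R2: [0, 0, 0, 0, 0, 0, 25/3]
R4 ← R4 − (1/3)·R2: [0, 0, 0, 0, 0, 0, -17/3]
R5 ← R5 + (1/3)·R2: [0, 0, 0, 0, 0, 0, 11/3]
R4 ← R4 + (17/25)·R3: [0, 0, 0, 0, 0, 0, 0]
R5 ← R5 − (11/25)·R3: [0, 0, 0, 0, 0, 0, 0]
The echelon form has 3 nonzero rows; the last pivot sits in the augmented column, so rank(A) = 2 but rank([A|b]) = 3.
Since the ranks differ, the system is inconsistent.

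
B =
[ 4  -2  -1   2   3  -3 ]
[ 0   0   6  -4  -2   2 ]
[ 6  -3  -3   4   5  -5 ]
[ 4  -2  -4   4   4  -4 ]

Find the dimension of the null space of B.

Row reduce to echelon form.
R3 ← R3 − (3/2)·R1: [0, 0, -3/2, 1, 1/2, -1/2]
R4 ← R4 − R1: [0, 0, -3, 2, 1, -1]
R3 ← R3 + (1/4)·R2: [0, 0, 0, 0, 0, 0]
R4 ← R4 + (1/2)·R2: [0, 0, 0, 0, 0, 0]
2 nonzero rows, so rank(B) = 2.
B has 6 columns; by rank–nullity, nullity = 6 − 2 = 4.

4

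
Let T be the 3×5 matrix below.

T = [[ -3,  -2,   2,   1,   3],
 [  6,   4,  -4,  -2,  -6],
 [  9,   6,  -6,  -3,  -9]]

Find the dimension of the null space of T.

Row reduce to echelon form.
R2 ← R2 + (2)·R1: [0, 0, 0, 0, 0]
R3 ← R3 + (3)·R1: [0, 0, 0, 0, 0]
1 nonzero row, so rank(T) = 1.
T has 5 columns; by rank–nullity, nullity = 5 − 1 = 4.

4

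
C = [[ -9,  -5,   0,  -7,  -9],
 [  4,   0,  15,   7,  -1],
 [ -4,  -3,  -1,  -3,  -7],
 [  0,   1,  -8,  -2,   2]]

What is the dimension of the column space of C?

Row reduce to echelon form.
R2 ← R2 + (4/9)·R1: [0, -20/9, 15, 35/9, -5]
R3 ← R3 − (4/9)·R1: [0, -7/9, -1, 1/9, -3]
R3 ← R3 − (7/20)·R2: [0, 0, -25/4, -5/4, -5/4]
R4 ← R4 + (9/20)·R2: [0, 0, -5/4, -1/4, -1/4]
R4 ← R4 − (1/5)·R3: [0, 0, 0, 0, 0]
Echelon form has 3 nonzero rows, so rank(C) = 3.
The column space has dimension equal to the rank: 3.

3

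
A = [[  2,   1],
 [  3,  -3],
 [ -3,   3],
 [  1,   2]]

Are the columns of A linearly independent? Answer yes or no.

Row reduce A to echelon form.
R2 ← R2 − (3/2)·R1: [0, -9/2]
R3 ← R3 + (3/2)·R1: [0, 9/2]
R4 ← R4 − (1/2)·R1: [0, 3/2]
R3 ← R3 + R2: [0, 0]
R4 ← R4 + (1/3)·R2: [0, 0]
2 pivots among 2 columns.
Every column is a pivot column, so the columns are linearly independent.

yes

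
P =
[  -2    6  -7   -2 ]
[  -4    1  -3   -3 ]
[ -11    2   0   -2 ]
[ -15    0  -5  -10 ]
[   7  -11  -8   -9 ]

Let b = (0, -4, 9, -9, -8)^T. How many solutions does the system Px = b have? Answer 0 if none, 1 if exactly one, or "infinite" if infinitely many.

Row reduce the augmented matrix [P | b].
R2 ← R2 − (2)·R1: [0, -11, 11, 1, -4]
R3 ← R3 − (11/2)·R1: [0, -31, 77/2, 9, 9]
R4 ← R4 − (15/2)·R1: [0, -45, 95/2, 5, -9]
R5 ← R5 + (7/2)·R1: [0, 10, -65/2, -16, -8]
R3 ← R3 − (31/11)·R2: [0, 0, 15/2, 68/11, 223/11]
R4 ← R4 − (45/11)·R2: [0, 0, 5/2, 10/11, 81/11]
R5 ← R5 + (10/11)·R2: [0, 0, -45/2, -166/11, -128/11]
R4 ← R4 − (1/3)·R3: [0, 0, 0, -38/33, 20/33]
R5 ← R5 + (3)·R3: [0, 0, 0, 38/11, 541/11]
R5 ← R5 + (3)·R4: [0, 0, 0, 0, 51]
The echelon form has 5 nonzero rows; the last pivot sits in the augmented column, so rank(P) = 4 but rank([P|b]) = 5.
Since the ranks differ, the system is inconsistent.
It has no solutions.

0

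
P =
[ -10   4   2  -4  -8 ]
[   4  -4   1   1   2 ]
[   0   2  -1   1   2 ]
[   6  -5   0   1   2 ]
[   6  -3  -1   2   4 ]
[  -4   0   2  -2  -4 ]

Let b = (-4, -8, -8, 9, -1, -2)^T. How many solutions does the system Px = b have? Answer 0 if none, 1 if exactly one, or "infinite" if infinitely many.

0

Row reduce the augmented matrix [P | b].
R2 ← R2 + (2/5)·R1: [0, -12/5, 9/5, -3/5, -6/5, -48/5]
R4 ← R4 + (3/5)·R1: [0, -13/5, 6/5, -7/5, -14/5, 33/5]
R5 ← R5 + (3/5)·R1: [0, -3/5, 1/5, -2/5, -4/5, -17/5]
R6 ← R6 − (2/5)·R1: [0, -8/5, 6/5, -2/5, -4/5, -2/5]
R3 ← R3 + (5/6)·R2: [0, 0, 1/2, 1/2, 1, -16]
R4 ← R4 − (13/12)·R2: [0, 0, -3/4, -3/4, -3/2, 17]
R5 ← R5 − (1/4)·R2: [0, 0, -1/4, -1/4, -1/2, -1]
R6 ← R6 − (2/3)·R2: [0, 0, 0, 0, 0, 6]
R4 ← R4 + (3/2)·R3: [0, 0, 0, 0, 0, -7]
R5 ← R5 + (1/2)·R3: [0, 0, 0, 0, 0, -9]
R5 ← R5 − (9/7)·R4: [0, 0, 0, 0, 0, 0]
R6 ← R6 + (6/7)·R4: [0, 0, 0, 0, 0, 0]
The echelon form has 4 nonzero rows; the last pivot sits in the augmented column, so rank(P) = 3 but rank([P|b]) = 4.
Since the ranks differ, the system is inconsistent.
It has no solutions.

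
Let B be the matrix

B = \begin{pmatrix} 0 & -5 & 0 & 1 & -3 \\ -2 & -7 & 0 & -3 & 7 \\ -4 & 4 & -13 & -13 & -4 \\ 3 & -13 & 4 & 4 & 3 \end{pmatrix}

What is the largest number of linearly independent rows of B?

4

Row reduce to echelon form.
Swap R1 ↔ R2
R3 ← R3 − (2)·R1: [0, 18, -13, -7, -18]
R4 ← R4 + (3/2)·R1: [0, -47/2, 4, -1/2, 27/2]
R3 ← R3 + (18/5)·R2: [0, 0, -13, -17/5, -144/5]
R4 ← R4 − (47/10)·R2: [0, 0, 4, -26/5, 138/5]
R4 ← R4 + (4/13)·R3: [0, 0, 0, -406/65, 1218/65]
Echelon form has 4 nonzero rows, so rank(B) = 4.
The rank gives the maximum number of linearly independent rows: 4.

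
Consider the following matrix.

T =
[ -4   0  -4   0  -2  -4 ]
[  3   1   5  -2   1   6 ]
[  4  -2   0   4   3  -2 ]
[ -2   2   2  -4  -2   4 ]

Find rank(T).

Row reduce to echelon form.
R2 ← R2 + (3/4)·R1: [0, 1, 2, -2, -1/2, 3]
R3 ← R3 + R1: [0, -2, -4, 4, 1, -6]
R4 ← R4 − (1/2)·R1: [0, 2, 4, -4, -1, 6]
R3 ← R3 + (2)·R2: [0, 0, 0, 0, 0, 0]
R4 ← R4 − (2)·R2: [0, 0, 0, 0, 0, 0]
Echelon form has 2 nonzero rows, so rank(T) = 2.

2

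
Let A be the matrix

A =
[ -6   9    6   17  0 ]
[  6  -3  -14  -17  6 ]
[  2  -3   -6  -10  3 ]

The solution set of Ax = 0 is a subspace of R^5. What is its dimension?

Row reduce to echelon form.
R2 ← R2 + R1: [0, 6, -8, 0, 6]
R3 ← R3 + (1/3)·R1: [0, 0, -4, -13/3, 3]
3 nonzero rows, so rank(A) = 3.
A has 5 columns; by rank–nullity, nullity = 5 − 3 = 2.

2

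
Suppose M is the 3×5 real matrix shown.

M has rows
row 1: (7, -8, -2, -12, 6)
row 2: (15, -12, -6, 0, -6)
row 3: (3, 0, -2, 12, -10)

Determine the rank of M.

Row reduce to echelon form.
R2 ← R2 − (15/7)·R1: [0, 36/7, -12/7, 180/7, -132/7]
R3 ← R3 − (3/7)·R1: [0, 24/7, -8/7, 120/7, -88/7]
R3 ← R3 − (2/3)·R2: [0, 0, 0, 0, 0]
Echelon form has 2 nonzero rows, so rank(M) = 2.

2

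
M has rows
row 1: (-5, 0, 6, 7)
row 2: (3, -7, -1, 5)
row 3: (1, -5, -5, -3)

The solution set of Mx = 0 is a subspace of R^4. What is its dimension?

1

Row reduce to echelon form.
R2 ← R2 + (3/5)·R1: [0, -7, 13/5, 46/5]
R3 ← R3 + (1/5)·R1: [0, -5, -19/5, -8/5]
R3 ← R3 − (5/7)·R2: [0, 0, -198/35, -286/35]
3 nonzero rows, so rank(M) = 3.
M has 4 columns; by rank–nullity, nullity = 4 − 3 = 1.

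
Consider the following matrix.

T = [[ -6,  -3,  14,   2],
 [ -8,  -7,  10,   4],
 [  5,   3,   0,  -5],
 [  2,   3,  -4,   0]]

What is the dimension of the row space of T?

3

Row reduce to echelon form.
R2 ← R2 − (4/3)·R1: [0, -3, -26/3, 4/3]
R3 ← R3 + (5/6)·R1: [0, 1/2, 35/3, -10/3]
R4 ← R4 + (1/3)·R1: [0, 2, 2/3, 2/3]
R3 ← R3 + (1/6)·R2: [0, 0, 92/9, -28/9]
R4 ← R4 + (2/3)·R2: [0, 0, -46/9, 14/9]
R4 ← R4 + (1/2)·R3: [0, 0, 0, 0]
Echelon form has 3 nonzero rows, so rank(T) = 3.
The row space has dimension equal to the rank: 3.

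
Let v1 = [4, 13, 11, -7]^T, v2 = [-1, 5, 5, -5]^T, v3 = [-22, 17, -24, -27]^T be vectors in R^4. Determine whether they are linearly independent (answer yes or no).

yes

Form the matrix with these vectors as rows and row reduce.
R2 ← R2 + (1/4)·R1: [0, 33/4, 31/4, -27/4]
R3 ← R3 + (11/2)·R1: [0, 177/2, 73/2, -131/2]
R3 ← R3 − (118/11)·R2: [0, 0, -513/11, 76/11]
3 nonzero rows, so the 3 vectors span a space of dimension 3.
Since 3 = 3, the vectors are linearly independent.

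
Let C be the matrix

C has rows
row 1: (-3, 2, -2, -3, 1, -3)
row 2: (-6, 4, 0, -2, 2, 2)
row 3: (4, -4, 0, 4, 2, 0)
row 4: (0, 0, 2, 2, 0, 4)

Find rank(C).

Row reduce to echelon form.
R2 ← R2 − (2)·R1: [0, 0, 4, 4, 0, 8]
R3 ← R3 + (4/3)·R1: [0, -4/3, -8/3, 0, 10/3, -4]
Swap R2 ↔ R3
R4 ← R4 − (1/2)·R3: [0, 0, 0, 0, 0, 0]
Echelon form has 3 nonzero rows, so rank(C) = 3.

3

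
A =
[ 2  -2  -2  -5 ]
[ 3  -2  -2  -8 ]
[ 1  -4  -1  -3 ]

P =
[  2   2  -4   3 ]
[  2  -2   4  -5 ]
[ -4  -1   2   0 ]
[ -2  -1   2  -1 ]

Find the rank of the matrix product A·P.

First compute AP:
[[ 18,  15, -30,  21],
 [ 26,  20, -40,  27],
 [  4,  14, -28,  26]]
Now row reduce the product.
R2 ← R2 − (13/9)·R1: [0, -5/3, 10/3, -10/3]
R3 ← R3 − (2/9)·R1: [0, 32/3, -64/3, 64/3]
R3 ← R3 + (32/5)·R2: [0, 0, 0, 0]
2 nonzero rows, so rank(AP) = 2.

2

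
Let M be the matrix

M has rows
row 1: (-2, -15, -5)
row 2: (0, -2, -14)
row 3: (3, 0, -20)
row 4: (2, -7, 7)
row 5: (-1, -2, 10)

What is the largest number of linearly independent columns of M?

3

Row reduce to echelon form.
R3 ← R3 + (3/2)·R1: [0, -45/2, -55/2]
R4 ← R4 + R1: [0, -22, 2]
R5 ← R5 − (1/2)·R1: [0, 11/2, 25/2]
R3 ← R3 − (45/4)·R2: [0, 0, 130]
R4 ← R4 − (11)·R2: [0, 0, 156]
R5 ← R5 + (11/4)·R2: [0, 0, -26]
R4 ← R4 − (6/5)·R3: [0, 0, 0]
R5 ← R5 + (1/5)·R3: [0, 0, 0]
Echelon form has 3 nonzero rows, so rank(M) = 3.
The rank gives the maximum number of linearly independent columns: 3.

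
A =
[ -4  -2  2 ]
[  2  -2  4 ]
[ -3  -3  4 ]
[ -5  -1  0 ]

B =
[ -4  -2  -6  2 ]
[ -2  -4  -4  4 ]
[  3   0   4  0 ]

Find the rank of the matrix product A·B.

2

First compute AB:
[[ 26,  16,  40, -16],
 [  8,   4,  12,  -4],
 [ 30,  18,  46, -18],
 [ 22,  14,  34, -14]]
Now row reduce the product.
R2 ← R2 − (4/13)·R1: [0, -12/13, -4/13, 12/13]
R3 ← R3 − (15/13)·R1: [0, -6/13, -2/13, 6/13]
R4 ← R4 − (11/13)·R1: [0, 6/13, 2/13, -6/13]
R3 ← R3 − (1/2)·R2: [0, 0, 0, 0]
R4 ← R4 + (1/2)·R2: [0, 0, 0, 0]
2 nonzero rows, so rank(AB) = 2.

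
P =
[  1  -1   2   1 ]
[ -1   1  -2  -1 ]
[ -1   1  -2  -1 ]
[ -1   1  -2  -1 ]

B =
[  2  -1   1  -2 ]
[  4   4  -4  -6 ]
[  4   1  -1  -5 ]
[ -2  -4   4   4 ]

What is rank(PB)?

1

First compute PB:
[[  4,  -7,   7,  -2],
 [ -4,   7,  -7,   2],
 [ -4,   7,  -7,   2],
 [ -4,   7,  -7,   2]]
Now row reduce the product.
R2 ← R2 + R1: [0, 0, 0, 0]
R3 ← R3 + R1: [0, 0, 0, 0]
R4 ← R4 + R1: [0, 0, 0, 0]
1 nonzero row, so rank(PB) = 1.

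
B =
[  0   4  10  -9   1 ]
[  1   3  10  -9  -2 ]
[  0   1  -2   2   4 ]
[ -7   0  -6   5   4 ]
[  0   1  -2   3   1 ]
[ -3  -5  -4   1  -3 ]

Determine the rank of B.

Row reduce to echelon form.
Swap R1 ↔ R2
R4 ← R4 + (7)·R1: [0, 21, 64, -58, -10]
R6 ← R6 + (3)·R1: [0, 4, 26, -26, -9]
R3 ← R3 − (1/4)·R2: [0, 0, -9/2, 17/4, 15/4]
R4 ← R4 − (21/4)·R2: [0, 0, 23/2, -43/4, -61/4]
R5 ← R5 − (1/4)·R2: [0, 0, -9/2, 21/4, 3/4]
R6 ← R6 − R2: [0, 0, 16, -17, -10]
R4 ← R4 + (23/9)·R3: [0, 0, 0, 1/9, -17/3]
R5 ← R5 − R3: [0, 0, 0, 1, -3]
R6 ← R6 + (32/9)·R3: [0, 0, 0, -17/9, 10/3]
R5 ← R5 − (9)·R4: [0, 0, 0, 0, 48]
R6 ← R6 + (17)·R4: [0, 0, 0, 0, -93]
R6 ← R6 + (31/16)·R5: [0, 0, 0, 0, 0]
Echelon form has 5 nonzero rows, so rank(B) = 5.

5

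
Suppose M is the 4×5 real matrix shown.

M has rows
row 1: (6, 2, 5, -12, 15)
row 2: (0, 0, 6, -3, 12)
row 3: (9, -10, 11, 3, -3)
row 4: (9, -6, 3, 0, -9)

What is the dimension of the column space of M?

Row reduce to echelon form.
R3 ← R3 − (3/2)·R1: [0, -13, 7/2, 21, -51/2]
R4 ← R4 − (3/2)·R1: [0, -9, -9/2, 18, -63/2]
Swap R2 ↔ R3
R4 ← R4 − (9/13)·R2: [0, 0, -90/13, 45/13, -180/13]
R4 ← R4 + (15/13)·R3: [0, 0, 0, 0, 0]
Echelon form has 3 nonzero rows, so rank(M) = 3.
The column space has dimension equal to the rank: 3.

3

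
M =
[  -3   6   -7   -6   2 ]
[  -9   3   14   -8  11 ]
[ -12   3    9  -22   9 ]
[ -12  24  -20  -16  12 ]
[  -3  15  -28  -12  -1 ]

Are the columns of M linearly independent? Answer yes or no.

Row reduce M to echelon form.
R2 ← R2 − (3)·R1: [0, -15, 35, 10, 5]
R3 ← R3 − (4)·R1: [0, -21, 37, 2, 1]
R4 ← R4 − (4)·R1: [0, 0, 8, 8, 4]
R5 ← R5 − R1: [0, 9, -21, -6, -3]
R3 ← R3 − (7/5)·R2: [0, 0, -12, -12, -6]
R5 ← R5 + (3/5)·R2: [0, 0, 0, 0, 0]
R4 ← R4 + (2/3)·R3: [0, 0, 0, 0, 0]
3 pivots among 5 columns.
Only 3 < 5 pivot columns, so the columns are linearly dependent.

no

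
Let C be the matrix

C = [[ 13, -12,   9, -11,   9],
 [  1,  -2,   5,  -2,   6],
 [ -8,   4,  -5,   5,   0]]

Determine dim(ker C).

2

Row reduce to echelon form.
R2 ← R2 − (1/13)·R1: [0, -14/13, 56/13, -15/13, 69/13]
R3 ← R3 + (8/13)·R1: [0, -44/13, 7/13, -23/13, 72/13]
R3 ← R3 − (22/7)·R2: [0, 0, -13, 13/7, -78/7]
3 nonzero rows, so rank(C) = 3.
C has 5 columns; by rank–nullity, nullity = 5 − 3 = 2.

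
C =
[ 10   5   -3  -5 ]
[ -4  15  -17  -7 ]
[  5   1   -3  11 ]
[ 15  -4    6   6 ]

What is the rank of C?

Row reduce to echelon form.
R2 ← R2 + (2/5)·R1: [0, 17, -91/5, -9]
R3 ← R3 − (1/2)·R1: [0, -3/2, -3/2, 27/2]
R4 ← R4 − (3/2)·R1: [0, -23/2, 21/2, 27/2]
R3 ← R3 + (3/34)·R2: [0, 0, -264/85, 216/17]
R4 ← R4 + (23/34)·R2: [0, 0, -154/85, 126/17]
R4 ← R4 − (7/12)·R3: [0, 0, 0, 0]
Echelon form has 3 nonzero rows, so rank(C) = 3.

3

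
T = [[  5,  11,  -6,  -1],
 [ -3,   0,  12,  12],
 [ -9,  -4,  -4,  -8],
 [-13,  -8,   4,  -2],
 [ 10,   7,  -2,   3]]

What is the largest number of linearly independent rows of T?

Row reduce to echelon form.
R2 ← R2 + (3/5)·R1: [0, 33/5, 42/5, 57/5]
R3 ← R3 + (9/5)·R1: [0, 79/5, -74/5, -49/5]
R4 ← R4 + (13/5)·R1: [0, 103/5, -58/5, -23/5]
R5 ← R5 − (2)·R1: [0, -15, 10, 5]
R3 ← R3 − (79/33)·R2: [0, 0, -384/11, -408/11]
R4 ← R4 − (103/33)·R2: [0, 0, -416/11, -442/11]
R5 ← R5 + (25/11)·R2: [0, 0, 320/11, 340/11]
R4 ← R4 − (13/12)·R3: [0, 0, 0, 0]
R5 ← R5 + (5/6)·R3: [0, 0, 0, 0]
Echelon form has 3 nonzero rows, so rank(T) = 3.
The rank gives the maximum number of linearly independent rows: 3.

3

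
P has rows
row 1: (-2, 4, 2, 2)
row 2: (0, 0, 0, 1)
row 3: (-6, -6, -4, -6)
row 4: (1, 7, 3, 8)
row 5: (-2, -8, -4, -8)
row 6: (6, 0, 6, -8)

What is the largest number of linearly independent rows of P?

4

Row reduce to echelon form.
R3 ← R3 − (3)·R1: [0, -18, -10, -12]
R4 ← R4 + (1/2)·R1: [0, 9, 4, 9]
R5 ← R5 − R1: [0, -12, -6, -10]
R6 ← R6 + (3)·R1: [0, 12, 12, -2]
Swap R2 ↔ R3
R4 ← R4 + (1/2)·R2: [0, 0, -1, 3]
R5 ← R5 − (2/3)·R2: [0, 0, 2/3, -2]
R6 ← R6 + (2/3)·R2: [0, 0, 16/3, -10]
Swap R3 ↔ R4
R5 ← R5 + (2/3)·R3: [0, 0, 0, 0]
R6 ← R6 + (16/3)·R3: [0, 0, 0, 6]
R6 ← R6 − (6)·R4: [0, 0, 0, 0]
Echelon form has 4 nonzero rows, so rank(P) = 4.
The rank gives the maximum number of linearly independent rows: 4.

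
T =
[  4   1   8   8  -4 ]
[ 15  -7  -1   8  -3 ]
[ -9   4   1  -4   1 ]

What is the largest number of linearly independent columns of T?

Row reduce to echelon form.
R2 ← R2 − (15/4)·R1: [0, -43/4, -31, -22, 12]
R3 ← R3 + (9/4)·R1: [0, 25/4, 19, 14, -8]
R3 ← R3 + (25/43)·R2: [0, 0, 42/43, 52/43, -44/43]
Echelon form has 3 nonzero rows, so rank(T) = 3.
The rank gives the maximum number of linearly independent columns: 3.

3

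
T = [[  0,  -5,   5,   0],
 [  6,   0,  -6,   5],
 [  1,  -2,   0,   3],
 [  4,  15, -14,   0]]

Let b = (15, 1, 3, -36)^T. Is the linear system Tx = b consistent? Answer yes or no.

yes

Row reduce the augmented matrix [T | b].
Swap R1 ↔ R2
R3 ← R3 − (1/6)·R1: [0, -2, 1, 13/6, 17/6]
R4 ← R4 − (2/3)·R1: [0, 15, -10, -10/3, -110/3]
R3 ← R3 − (2/5)·R2: [0, 0, -1, 13/6, -19/6]
R4 ← R4 + (3)·R2: [0, 0, 5, -10/3, 25/3]
R4 ← R4 + (5)·R3: [0, 0, 0, 15/2, -15/2]
The echelon form has 4 nonzero rows, and every pivot lies in the first 4 columns, so rank(T) = rank([T|b]) = 4.
The system is consistent.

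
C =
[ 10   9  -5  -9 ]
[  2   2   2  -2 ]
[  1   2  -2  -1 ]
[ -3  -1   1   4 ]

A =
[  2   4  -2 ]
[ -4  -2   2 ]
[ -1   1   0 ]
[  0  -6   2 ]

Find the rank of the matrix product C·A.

First compute CA:
[[-11,  71, -20],
 [ -6,  18,  -4],
 [ -4,   4,   0],
 [ -3, -33,  12]]
Now row reduce the product.
R2 ← R2 − (6/11)·R1: [0, -228/11, 76/11]
R3 ← R3 − (4/11)·R1: [0, -240/11, 80/11]
R4 ← R4 − (3/11)·R1: [0, -576/11, 192/11]
R3 ← R3 − (20/19)·R2: [0, 0, 0]
R4 ← R4 − (48/19)·R2: [0, 0, 0]
2 nonzero rows, so rank(CA) = 2.

2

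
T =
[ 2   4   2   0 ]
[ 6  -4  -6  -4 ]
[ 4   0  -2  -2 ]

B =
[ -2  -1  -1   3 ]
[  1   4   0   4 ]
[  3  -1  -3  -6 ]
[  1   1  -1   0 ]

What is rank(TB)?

2

First compute TB:
[[  6,  12,  -8,  10],
 [-38, -20,  16,  38],
 [-16,  -4,   4,  24]]
Now row reduce the product.
R2 ← R2 + (19/3)·R1: [0, 56, -104/3, 304/3]
R3 ← R3 + (8/3)·R1: [0, 28, -52/3, 152/3]
R3 ← R3 − (1/2)·R2: [0, 0, 0, 0]
2 nonzero rows, so rank(TB) = 2.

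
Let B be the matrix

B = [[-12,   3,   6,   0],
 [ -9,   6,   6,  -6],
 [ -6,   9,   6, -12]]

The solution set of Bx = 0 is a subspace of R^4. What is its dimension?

2

Row reduce to echelon form.
R2 ← R2 − (3/4)·R1: [0, 15/4, 3/2, -6]
R3 ← R3 − (1/2)·R1: [0, 15/2, 3, -12]
R3 ← R3 − (2)·R2: [0, 0, 0, 0]
2 nonzero rows, so rank(B) = 2.
B has 4 columns; by rank–nullity, nullity = 4 − 2 = 2.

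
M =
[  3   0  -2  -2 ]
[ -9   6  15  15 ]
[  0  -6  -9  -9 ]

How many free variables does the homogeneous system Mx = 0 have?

2

Row reduce to echelon form.
R2 ← R2 + (3)·R1: [0, 6, 9, 9]
R3 ← R3 + R2: [0, 0, 0, 0]
2 nonzero rows, so rank(M) = 2.
M has 4 columns; by rank–nullity, nullity = 4 − 2 = 2.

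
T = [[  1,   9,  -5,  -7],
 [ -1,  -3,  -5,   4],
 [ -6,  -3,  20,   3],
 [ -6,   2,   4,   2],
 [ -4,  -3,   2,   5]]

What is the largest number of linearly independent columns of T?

Row reduce to echelon form.
R2 ← R2 + R1: [0, 6, -10, -3]
R3 ← R3 + (6)·R1: [0, 51, -10, -39]
R4 ← R4 + (6)·R1: [0, 56, -26, -40]
R5 ← R5 + (4)·R1: [0, 33, -18, -23]
R3 ← R3 − (17/2)·R2: [0, 0, 75, -27/2]
R4 ← R4 − (28/3)·R2: [0, 0, 202/3, -12]
R5 ← R5 − (11/2)·R2: [0, 0, 37, -13/2]
R4 ← R4 − (202/225)·R3: [0, 0, 0, 3/25]
R5 ← R5 − (37/75)·R3: [0, 0, 0, 4/25]
R5 ← R5 − (4/3)·R4: [0, 0, 0, 0]
Echelon form has 4 nonzero rows, so rank(T) = 4.
The rank gives the maximum number of linearly independent columns: 4.

4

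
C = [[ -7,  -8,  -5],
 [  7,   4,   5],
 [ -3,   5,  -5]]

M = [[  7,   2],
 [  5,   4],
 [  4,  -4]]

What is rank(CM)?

2

First compute CM:
[[-109, -26],
 [ 89,  10],
 [-16,  34]]
Now row reduce the product.
R2 ← R2 + (89/109)·R1: [0, -1224/109]
R3 ← R3 − (16/109)·R1: [0, 4122/109]
R3 ← R3 + (229/68)·R2: [0, 0]
2 nonzero rows, so rank(CM) = 2.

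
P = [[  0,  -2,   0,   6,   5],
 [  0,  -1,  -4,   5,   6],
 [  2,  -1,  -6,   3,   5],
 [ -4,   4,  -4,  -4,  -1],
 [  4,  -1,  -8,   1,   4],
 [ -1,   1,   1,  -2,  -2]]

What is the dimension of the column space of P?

Row reduce to echelon form.
Swap R1 ↔ R3
R4 ← R4 + (2)·R1: [0, 2, -16, 2, 9]
R5 ← R5 − (2)·R1: [0, 1, 4, -5, -6]
R6 ← R6 + (1/2)·R1: [0, 1/2, -2, -1/2, 1/2]
R3 ← R3 − (2)·R2: [0, 0, 8, -4, -7]
R4 ← R4 + (2)·R2: [0, 0, -24, 12, 21]
R5 ← R5 + R2: [0, 0, 0, 0, 0]
R6 ← R6 + (1/2)·R2: [0, 0, -4, 2, 7/2]
R4 ← R4 + (3)·R3: [0, 0, 0, 0, 0]
R6 ← R6 + (1/2)·R3: [0, 0, 0, 0, 0]
Echelon form has 3 nonzero rows, so rank(P) = 3.
The column space has dimension equal to the rank: 3.

3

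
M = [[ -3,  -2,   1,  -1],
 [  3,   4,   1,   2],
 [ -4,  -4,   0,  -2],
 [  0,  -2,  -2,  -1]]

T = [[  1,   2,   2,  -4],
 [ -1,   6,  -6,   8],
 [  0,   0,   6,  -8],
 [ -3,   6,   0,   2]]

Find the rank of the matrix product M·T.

2

First compute MT:
[[  2, -24,  12, -14],
 [ -7,  42, -12,  16],
 [  6, -44,  16, -20],
 [  5, -18,   0,  -2]]
Now row reduce the product.
R2 ← R2 + (7/2)·R1: [0, -42, 30, -33]
R3 ← R3 − (3)·R1: [0, 28, -20, 22]
R4 ← R4 − (5/2)·R1: [0, 42, -30, 33]
R3 ← R3 + (2/3)·R2: [0, 0, 0, 0]
R4 ← R4 + R2: [0, 0, 0, 0]
2 nonzero rows, so rank(MT) = 2.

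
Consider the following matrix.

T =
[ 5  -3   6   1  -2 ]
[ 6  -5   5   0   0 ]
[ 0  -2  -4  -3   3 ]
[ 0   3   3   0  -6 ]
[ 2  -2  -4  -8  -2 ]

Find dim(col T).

3

Row reduce to echelon form.
R2 ← R2 − (6/5)·R1: [0, -7/5, -11/5, -6/5, 12/5]
R5 ← R5 − (2/5)·R1: [0, -4/5, -32/5, -42/5, -6/5]
R3 ← R3 − (10/7)·R2: [0, 0, -6/7, -9/7, -3/7]
R4 ← R4 + (15/7)·R2: [0, 0, -12/7, -18/7, -6/7]
R5 ← R5 − (4/7)·R2: [0, 0, -36/7, -54/7, -18/7]
R4 ← R4 − (2)·R3: [0, 0, 0, 0, 0]
R5 ← R5 − (6)·R3: [0, 0, 0, 0, 0]
Echelon form has 3 nonzero rows, so rank(T) = 3.
The column space has dimension equal to the rank: 3.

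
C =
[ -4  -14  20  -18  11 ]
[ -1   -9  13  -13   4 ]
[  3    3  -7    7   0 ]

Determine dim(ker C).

2

Row reduce to echelon form.
R2 ← R2 − (1/4)·R1: [0, -11/2, 8, -17/2, 5/4]
R3 ← R3 + (3/4)·R1: [0, -15/2, 8, -13/2, 33/4]
R3 ← R3 − (15/11)·R2: [0, 0, -32/11, 56/11, 72/11]
3 nonzero rows, so rank(C) = 3.
C has 5 columns; by rank–nullity, nullity = 5 − 3 = 2.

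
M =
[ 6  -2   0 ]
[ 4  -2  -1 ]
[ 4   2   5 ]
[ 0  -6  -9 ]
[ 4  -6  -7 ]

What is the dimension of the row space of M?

Row reduce to echelon form.
R2 ← R2 − (2/3)·R1: [0, -2/3, -1]
R3 ← R3 − (2/3)·R1: [0, 10/3, 5]
R5 ← R5 − (2/3)·R1: [0, -14/3, -7]
R3 ← R3 + (5)·R2: [0, 0, 0]
R4 ← R4 − (9)·R2: [0, 0, 0]
R5 ← R5 − (7)·R2: [0, 0, 0]
Echelon form has 2 nonzero rows, so rank(M) = 2.
The row space has dimension equal to the rank: 2.

2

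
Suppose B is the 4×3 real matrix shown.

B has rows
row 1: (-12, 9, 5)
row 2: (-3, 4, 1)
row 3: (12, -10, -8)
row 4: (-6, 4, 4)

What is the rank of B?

3

Row reduce to echelon form.
R2 ← R2 − (1/4)·R1: [0, 7/4, -1/4]
R3 ← R3 + R1: [0, -1, -3]
R4 ← R4 − (1/2)·R1: [0, -1/2, 3/2]
R3 ← R3 + (4/7)·R2: [0, 0, -22/7]
R4 ← R4 + (2/7)·R2: [0, 0, 10/7]
R4 ← R4 + (5/11)·R3: [0, 0, 0]
Echelon form has 3 nonzero rows, so rank(B) = 3.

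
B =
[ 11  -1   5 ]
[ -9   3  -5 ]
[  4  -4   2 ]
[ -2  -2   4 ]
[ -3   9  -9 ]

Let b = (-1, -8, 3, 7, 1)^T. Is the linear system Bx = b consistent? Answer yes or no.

Row reduce the augmented matrix [B | b].
R2 ← R2 + (9/11)·R1: [0, 24/11, -10/11, -97/11]
R3 ← R3 − (4/11)·R1: [0, -40/11, 2/11, 37/11]
R4 ← R4 + (2/11)·R1: [0, -24/11, 54/11, 75/11]
R5 ← R5 + (3/11)·R1: [0, 96/11, -84/11, 8/11]
R3 ← R3 + (5/3)·R2: [0, 0, -4/3, -34/3]
R4 ← R4 + R2: [0, 0, 4, -2]
R5 ← R5 − (4)·R2: [0, 0, -4, 36]
R4 ← R4 + (3)·R3: [0, 0, 0, -36]
R5 ← R5 − (3)·R3: [0, 0, 0, 70]
R5 ← R5 + (35/18)·R4: [0, 0, 0, 0]
The echelon form has 4 nonzero rows; the last pivot sits in the augmented column, so rank(B) = 3 but rank([B|b]) = 4.
Since the ranks differ, the system is inconsistent.

no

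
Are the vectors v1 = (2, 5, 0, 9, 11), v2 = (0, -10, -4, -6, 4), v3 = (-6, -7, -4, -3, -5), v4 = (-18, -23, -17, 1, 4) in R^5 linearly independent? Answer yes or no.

Form the matrix with these vectors as rows and row reduce.
R3 ← R3 + (3)·R1: [0, 8, -4, 24, 28]
R4 ← R4 + (9)·R1: [0, 22, -17, 82, 103]
R3 ← R3 + (4/5)·R2: [0, 0, -36/5, 96/5, 156/5]
R4 ← R4 + (11/5)·R2: [0, 0, -129/5, 344/5, 559/5]
R4 ← R4 − (43/12)·R3: [0, 0, 0, 0, 0]
3 nonzero rows, so the 4 vectors span a space of dimension 3.
Since 3 < 4, the vectors are linearly dependent.

no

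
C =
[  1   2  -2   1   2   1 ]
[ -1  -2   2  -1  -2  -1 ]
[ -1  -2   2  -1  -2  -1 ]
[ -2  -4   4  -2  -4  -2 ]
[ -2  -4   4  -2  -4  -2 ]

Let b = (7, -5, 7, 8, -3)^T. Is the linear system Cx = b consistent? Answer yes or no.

Row reduce the augmented matrix [C | b].
R2 ← R2 + R1: [0, 0, 0, 0, 0, 0, 2]
R3 ← R3 + R1: [0, 0, 0, 0, 0, 0, 14]
R4 ← R4 + (2)·R1: [0, 0, 0, 0, 0, 0, 22]
R5 ← R5 + (2)·R1: [0, 0, 0, 0, 0, 0, 11]
R3 ← R3 − (7)·R2: [0, 0, 0, 0, 0, 0, 0]
R4 ← R4 − (11)·R2: [0, 0, 0, 0, 0, 0, 0]
R5 ← R5 − (11/2)·R2: [0, 0, 0, 0, 0, 0, 0]
The echelon form has 2 nonzero rows; the last pivot sits in the augmented column, so rank(C) = 1 but rank([C|b]) = 2.
Since the ranks differ, the system is inconsistent.

no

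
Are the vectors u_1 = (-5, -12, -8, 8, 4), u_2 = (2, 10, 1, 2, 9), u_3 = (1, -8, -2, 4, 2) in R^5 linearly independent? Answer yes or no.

yes

Form the matrix with these vectors as rows and row reduce.
R2 ← R2 + (2/5)·R1: [0, 26/5, -11/5, 26/5, 53/5]
R3 ← R3 + (1/5)·R1: [0, -52/5, -18/5, 28/5, 14/5]
R3 ← R3 + (2)·R2: [0, 0, -8, 16, 24]
3 nonzero rows, so the 3 vectors span a space of dimension 3.
Since 3 = 3, the vectors are linearly independent.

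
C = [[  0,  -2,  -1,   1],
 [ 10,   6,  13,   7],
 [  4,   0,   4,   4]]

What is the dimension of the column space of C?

Row reduce to echelon form.
Swap R1 ↔ R2
R3 ← R3 − (2/5)·R1: [0, -12/5, -6/5, 6/5]
R3 ← R3 − (6/5)·R2: [0, 0, 0, 0]
Echelon form has 2 nonzero rows, so rank(C) = 2.
The column space has dimension equal to the rank: 2.

2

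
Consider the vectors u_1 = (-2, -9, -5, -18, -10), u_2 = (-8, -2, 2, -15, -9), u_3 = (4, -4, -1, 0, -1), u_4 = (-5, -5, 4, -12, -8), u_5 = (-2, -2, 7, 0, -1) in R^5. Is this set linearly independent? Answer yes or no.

no

Form the matrix with these vectors as rows and row reduce.
R2 ← R2 − (4)·R1: [0, 34, 22, 57, 31]
R3 ← R3 + (2)·R1: [0, -22, -11, -36, -21]
R4 ← R4 − (5/2)·R1: [0, 35/2, 33/2, 33, 17]
R5 ← R5 − R1: [0, 7, 12, 18, 9]
R3 ← R3 + (11/17)·R2: [0, 0, 55/17, 15/17, -16/17]
R4 ← R4 − (35/68)·R2: [0, 0, 88/17, 249/68, 71/68]
R5 ← R5 − (7/34)·R2: [0, 0, 127/17, 213/34, 89/34]
R4 ← R4 − (8/5)·R3: [0, 0, 0, 9/4, 51/20]
R5 ← R5 − (127/55)·R3: [0, 0, 0, 93/22, 527/110]
R5 ← R5 − (62/33)·R4: [0, 0, 0, 0, 0]
4 nonzero rows, so the 5 vectors span a space of dimension 4.
Since 4 < 5, the vectors are linearly dependent.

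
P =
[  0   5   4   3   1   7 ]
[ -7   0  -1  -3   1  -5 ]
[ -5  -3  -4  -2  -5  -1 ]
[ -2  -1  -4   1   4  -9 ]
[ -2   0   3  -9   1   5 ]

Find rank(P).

Row reduce to echelon form.
Swap R1 ↔ R2
R3 ← R3 − (5/7)·R1: [0, -3, -23/7, 1/7, -40/7, 18/7]
R4 ← R4 − (2/7)·R1: [0, -1, -26/7, 13/7, 26/7, -53/7]
R5 ← R5 − (2/7)·R1: [0, 0, 23/7, -57/7, 5/7, 45/7]
R3 ← R3 + (3/5)·R2: [0, 0, -31/35, 68/35, -179/35, 237/35]
R4 ← R4 + (1/5)·R2: [0, 0, -102/35, 86/35, 137/35, -216/35]
R4 ← R4 − (102/31)·R3: [0, 0, 0, -122/31, 643/31, -882/31]
R5 ← R5 + (115/31)·R3: [0, 0, 0, -29/31, -566/31, 978/31]
R5 ← R5 − (29/122)·R4: [0, 0, 0, 0, -2829/122, 2337/61]
Echelon form has 5 nonzero rows, so rank(P) = 5.

5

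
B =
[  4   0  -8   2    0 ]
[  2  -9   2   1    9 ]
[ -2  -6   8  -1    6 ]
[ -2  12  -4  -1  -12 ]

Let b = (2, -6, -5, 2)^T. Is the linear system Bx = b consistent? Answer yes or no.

no

Row reduce the augmented matrix [B | b].
R2 ← R2 − (1/2)·R1: [0, -9, 6, 0, 9, -7]
R3 ← R3 + (1/2)·R1: [0, -6, 4, 0, 6, -4]
R4 ← R4 + (1/2)·R1: [0, 12, -8, 0, -12, 3]
R3 ← R3 − (2/3)·R2: [0, 0, 0, 0, 0, 2/3]
R4 ← R4 + (4/3)·R2: [0, 0, 0, 0, 0, -19/3]
R4 ← R4 + (19/2)·R3: [0, 0, 0, 0, 0, 0]
The echelon form has 3 nonzero rows; the last pivot sits in the augmented column, so rank(B) = 2 but rank([B|b]) = 3.
Since the ranks differ, the system is inconsistent.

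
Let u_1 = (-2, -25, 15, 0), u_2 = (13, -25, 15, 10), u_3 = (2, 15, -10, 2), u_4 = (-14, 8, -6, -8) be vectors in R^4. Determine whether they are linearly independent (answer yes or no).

Form the matrix with these vectors as rows and row reduce.
R2 ← R2 + (13/2)·R1: [0, -375/2, 225/2, 10]
R3 ← R3 + R1: [0, -10, 5, 2]
R4 ← R4 − (7)·R1: [0, 183, -111, -8]
R3 ← R3 − (4/75)·R2: [0, 0, -1, 22/15]
R4 ← R4 + (122/125)·R2: [0, 0, -6/5, 44/25]
R4 ← R4 − (6/5)·R3: [0, 0, 0, 0]
3 nonzero rows, so the 4 vectors span a space of dimension 3.
Since 3 < 4, the vectors are linearly dependent.

no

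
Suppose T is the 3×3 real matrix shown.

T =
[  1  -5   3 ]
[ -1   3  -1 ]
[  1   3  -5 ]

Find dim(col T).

Row reduce to echelon form.
R2 ← R2 + R1: [0, -2, 2]
R3 ← R3 − R1: [0, 8, -8]
R3 ← R3 + (4)·R2: [0, 0, 0]
Echelon form has 2 nonzero rows, so rank(T) = 2.
The column space has dimension equal to the rank: 2.

2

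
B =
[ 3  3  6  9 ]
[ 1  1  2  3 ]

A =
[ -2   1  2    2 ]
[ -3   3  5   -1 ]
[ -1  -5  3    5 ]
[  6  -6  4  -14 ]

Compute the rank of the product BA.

1

First compute BA:
[[ 33, -72,  75, -93],
 [ 11, -24,  25, -31]]
Now row reduce the product.
R2 ← R2 − (1/3)·R1: [0, 0, 0, 0]
1 nonzero row, so rank(BA) = 1.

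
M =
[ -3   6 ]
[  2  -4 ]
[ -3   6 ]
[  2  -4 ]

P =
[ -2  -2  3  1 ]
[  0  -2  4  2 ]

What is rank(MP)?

1

First compute MP:
[[  6,  -6,  15,   9],
 [ -4,   4, -10,  -6],
 [  6,  -6,  15,   9],
 [ -4,   4, -10,  -6]]
Now row reduce the product.
R2 ← R2 + (2/3)·R1: [0, 0, 0, 0]
R3 ← R3 − R1: [0, 0, 0, 0]
R4 ← R4 + (2/3)·R1: [0, 0, 0, 0]
1 nonzero row, so rank(MP) = 1.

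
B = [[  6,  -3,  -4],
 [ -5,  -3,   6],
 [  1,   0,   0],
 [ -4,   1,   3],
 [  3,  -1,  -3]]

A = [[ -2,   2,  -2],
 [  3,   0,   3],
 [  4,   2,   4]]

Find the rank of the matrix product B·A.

First compute BA:
[[-37,   4, -37],
 [ 25,   2,  25],
 [ -2,   2,  -2],
 [ 23,  -2,  23],
 [-21,   0, -21]]
Now row reduce the product.
R2 ← R2 + (25/37)·R1: [0, 174/37, 0]
R3 ← R3 − (2/37)·R1: [0, 66/37, 0]
R4 ← R4 + (23/37)·R1: [0, 18/37, 0]
R5 ← R5 − (21/37)·R1: [0, -84/37, 0]
R3 ← R3 − (11/29)·R2: [0, 0, 0]
R4 ← R4 − (3/29)·R2: [0, 0, 0]
R5 ← R5 + (14/29)·R2: [0, 0, 0]
2 nonzero rows, so rank(BA) = 2.

2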